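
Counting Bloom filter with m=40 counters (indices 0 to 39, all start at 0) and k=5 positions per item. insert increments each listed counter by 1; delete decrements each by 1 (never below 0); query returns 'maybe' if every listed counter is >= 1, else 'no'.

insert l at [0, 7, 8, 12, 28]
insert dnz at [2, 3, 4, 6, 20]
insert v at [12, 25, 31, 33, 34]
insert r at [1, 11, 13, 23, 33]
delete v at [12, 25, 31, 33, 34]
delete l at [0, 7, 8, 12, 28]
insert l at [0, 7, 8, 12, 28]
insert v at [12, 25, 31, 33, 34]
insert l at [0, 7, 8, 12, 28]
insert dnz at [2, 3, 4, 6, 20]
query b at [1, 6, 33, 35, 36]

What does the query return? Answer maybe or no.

Answer: no

Derivation:
Step 1: insert l at [0, 7, 8, 12, 28] -> counters=[1,0,0,0,0,0,0,1,1,0,0,0,1,0,0,0,0,0,0,0,0,0,0,0,0,0,0,0,1,0,0,0,0,0,0,0,0,0,0,0]
Step 2: insert dnz at [2, 3, 4, 6, 20] -> counters=[1,0,1,1,1,0,1,1,1,0,0,0,1,0,0,0,0,0,0,0,1,0,0,0,0,0,0,0,1,0,0,0,0,0,0,0,0,0,0,0]
Step 3: insert v at [12, 25, 31, 33, 34] -> counters=[1,0,1,1,1,0,1,1,1,0,0,0,2,0,0,0,0,0,0,0,1,0,0,0,0,1,0,0,1,0,0,1,0,1,1,0,0,0,0,0]
Step 4: insert r at [1, 11, 13, 23, 33] -> counters=[1,1,1,1,1,0,1,1,1,0,0,1,2,1,0,0,0,0,0,0,1,0,0,1,0,1,0,0,1,0,0,1,0,2,1,0,0,0,0,0]
Step 5: delete v at [12, 25, 31, 33, 34] -> counters=[1,1,1,1,1,0,1,1,1,0,0,1,1,1,0,0,0,0,0,0,1,0,0,1,0,0,0,0,1,0,0,0,0,1,0,0,0,0,0,0]
Step 6: delete l at [0, 7, 8, 12, 28] -> counters=[0,1,1,1,1,0,1,0,0,0,0,1,0,1,0,0,0,0,0,0,1,0,0,1,0,0,0,0,0,0,0,0,0,1,0,0,0,0,0,0]
Step 7: insert l at [0, 7, 8, 12, 28] -> counters=[1,1,1,1,1,0,1,1,1,0,0,1,1,1,0,0,0,0,0,0,1,0,0,1,0,0,0,0,1,0,0,0,0,1,0,0,0,0,0,0]
Step 8: insert v at [12, 25, 31, 33, 34] -> counters=[1,1,1,1,1,0,1,1,1,0,0,1,2,1,0,0,0,0,0,0,1,0,0,1,0,1,0,0,1,0,0,1,0,2,1,0,0,0,0,0]
Step 9: insert l at [0, 7, 8, 12, 28] -> counters=[2,1,1,1,1,0,1,2,2,0,0,1,3,1,0,0,0,0,0,0,1,0,0,1,0,1,0,0,2,0,0,1,0,2,1,0,0,0,0,0]
Step 10: insert dnz at [2, 3, 4, 6, 20] -> counters=[2,1,2,2,2,0,2,2,2,0,0,1,3,1,0,0,0,0,0,0,2,0,0,1,0,1,0,0,2,0,0,1,0,2,1,0,0,0,0,0]
Query b: check counters[1]=1 counters[6]=2 counters[33]=2 counters[35]=0 counters[36]=0 -> no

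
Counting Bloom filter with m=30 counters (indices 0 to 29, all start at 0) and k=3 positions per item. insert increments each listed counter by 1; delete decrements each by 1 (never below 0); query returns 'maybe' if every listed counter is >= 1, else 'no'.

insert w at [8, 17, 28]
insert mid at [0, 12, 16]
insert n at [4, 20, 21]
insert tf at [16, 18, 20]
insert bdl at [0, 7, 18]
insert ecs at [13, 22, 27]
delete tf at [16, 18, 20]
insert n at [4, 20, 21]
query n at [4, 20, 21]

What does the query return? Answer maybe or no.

Answer: maybe

Derivation:
Step 1: insert w at [8, 17, 28] -> counters=[0,0,0,0,0,0,0,0,1,0,0,0,0,0,0,0,0,1,0,0,0,0,0,0,0,0,0,0,1,0]
Step 2: insert mid at [0, 12, 16] -> counters=[1,0,0,0,0,0,0,0,1,0,0,0,1,0,0,0,1,1,0,0,0,0,0,0,0,0,0,0,1,0]
Step 3: insert n at [4, 20, 21] -> counters=[1,0,0,0,1,0,0,0,1,0,0,0,1,0,0,0,1,1,0,0,1,1,0,0,0,0,0,0,1,0]
Step 4: insert tf at [16, 18, 20] -> counters=[1,0,0,0,1,0,0,0,1,0,0,0,1,0,0,0,2,1,1,0,2,1,0,0,0,0,0,0,1,0]
Step 5: insert bdl at [0, 7, 18] -> counters=[2,0,0,0,1,0,0,1,1,0,0,0,1,0,0,0,2,1,2,0,2,1,0,0,0,0,0,0,1,0]
Step 6: insert ecs at [13, 22, 27] -> counters=[2,0,0,0,1,0,0,1,1,0,0,0,1,1,0,0,2,1,2,0,2,1,1,0,0,0,0,1,1,0]
Step 7: delete tf at [16, 18, 20] -> counters=[2,0,0,0,1,0,0,1,1,0,0,0,1,1,0,0,1,1,1,0,1,1,1,0,0,0,0,1,1,0]
Step 8: insert n at [4, 20, 21] -> counters=[2,0,0,0,2,0,0,1,1,0,0,0,1,1,0,0,1,1,1,0,2,2,1,0,0,0,0,1,1,0]
Query n: check counters[4]=2 counters[20]=2 counters[21]=2 -> maybe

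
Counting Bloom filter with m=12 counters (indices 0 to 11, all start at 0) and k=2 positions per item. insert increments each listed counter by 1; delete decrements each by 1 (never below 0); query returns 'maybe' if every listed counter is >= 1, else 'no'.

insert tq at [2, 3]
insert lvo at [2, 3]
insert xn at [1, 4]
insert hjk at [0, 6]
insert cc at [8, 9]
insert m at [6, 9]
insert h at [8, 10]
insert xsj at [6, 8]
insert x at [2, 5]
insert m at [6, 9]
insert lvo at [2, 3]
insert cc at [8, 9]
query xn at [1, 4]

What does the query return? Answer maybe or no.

Step 1: insert tq at [2, 3] -> counters=[0,0,1,1,0,0,0,0,0,0,0,0]
Step 2: insert lvo at [2, 3] -> counters=[0,0,2,2,0,0,0,0,0,0,0,0]
Step 3: insert xn at [1, 4] -> counters=[0,1,2,2,1,0,0,0,0,0,0,0]
Step 4: insert hjk at [0, 6] -> counters=[1,1,2,2,1,0,1,0,0,0,0,0]
Step 5: insert cc at [8, 9] -> counters=[1,1,2,2,1,0,1,0,1,1,0,0]
Step 6: insert m at [6, 9] -> counters=[1,1,2,2,1,0,2,0,1,2,0,0]
Step 7: insert h at [8, 10] -> counters=[1,1,2,2,1,0,2,0,2,2,1,0]
Step 8: insert xsj at [6, 8] -> counters=[1,1,2,2,1,0,3,0,3,2,1,0]
Step 9: insert x at [2, 5] -> counters=[1,1,3,2,1,1,3,0,3,2,1,0]
Step 10: insert m at [6, 9] -> counters=[1,1,3,2,1,1,4,0,3,3,1,0]
Step 11: insert lvo at [2, 3] -> counters=[1,1,4,3,1,1,4,0,3,3,1,0]
Step 12: insert cc at [8, 9] -> counters=[1,1,4,3,1,1,4,0,4,4,1,0]
Query xn: check counters[1]=1 counters[4]=1 -> maybe

Answer: maybe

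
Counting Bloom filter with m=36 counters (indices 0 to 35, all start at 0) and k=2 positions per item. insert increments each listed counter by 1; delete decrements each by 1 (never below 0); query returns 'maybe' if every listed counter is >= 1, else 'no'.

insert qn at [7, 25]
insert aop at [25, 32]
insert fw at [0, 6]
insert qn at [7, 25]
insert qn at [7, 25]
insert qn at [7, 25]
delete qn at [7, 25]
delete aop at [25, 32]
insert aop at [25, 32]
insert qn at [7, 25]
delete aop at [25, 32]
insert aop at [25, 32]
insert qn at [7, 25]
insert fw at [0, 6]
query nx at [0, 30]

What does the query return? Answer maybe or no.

Answer: no

Derivation:
Step 1: insert qn at [7, 25] -> counters=[0,0,0,0,0,0,0,1,0,0,0,0,0,0,0,0,0,0,0,0,0,0,0,0,0,1,0,0,0,0,0,0,0,0,0,0]
Step 2: insert aop at [25, 32] -> counters=[0,0,0,0,0,0,0,1,0,0,0,0,0,0,0,0,0,0,0,0,0,0,0,0,0,2,0,0,0,0,0,0,1,0,0,0]
Step 3: insert fw at [0, 6] -> counters=[1,0,0,0,0,0,1,1,0,0,0,0,0,0,0,0,0,0,0,0,0,0,0,0,0,2,0,0,0,0,0,0,1,0,0,0]
Step 4: insert qn at [7, 25] -> counters=[1,0,0,0,0,0,1,2,0,0,0,0,0,0,0,0,0,0,0,0,0,0,0,0,0,3,0,0,0,0,0,0,1,0,0,0]
Step 5: insert qn at [7, 25] -> counters=[1,0,0,0,0,0,1,3,0,0,0,0,0,0,0,0,0,0,0,0,0,0,0,0,0,4,0,0,0,0,0,0,1,0,0,0]
Step 6: insert qn at [7, 25] -> counters=[1,0,0,0,0,0,1,4,0,0,0,0,0,0,0,0,0,0,0,0,0,0,0,0,0,5,0,0,0,0,0,0,1,0,0,0]
Step 7: delete qn at [7, 25] -> counters=[1,0,0,0,0,0,1,3,0,0,0,0,0,0,0,0,0,0,0,0,0,0,0,0,0,4,0,0,0,0,0,0,1,0,0,0]
Step 8: delete aop at [25, 32] -> counters=[1,0,0,0,0,0,1,3,0,0,0,0,0,0,0,0,0,0,0,0,0,0,0,0,0,3,0,0,0,0,0,0,0,0,0,0]
Step 9: insert aop at [25, 32] -> counters=[1,0,0,0,0,0,1,3,0,0,0,0,0,0,0,0,0,0,0,0,0,0,0,0,0,4,0,0,0,0,0,0,1,0,0,0]
Step 10: insert qn at [7, 25] -> counters=[1,0,0,0,0,0,1,4,0,0,0,0,0,0,0,0,0,0,0,0,0,0,0,0,0,5,0,0,0,0,0,0,1,0,0,0]
Step 11: delete aop at [25, 32] -> counters=[1,0,0,0,0,0,1,4,0,0,0,0,0,0,0,0,0,0,0,0,0,0,0,0,0,4,0,0,0,0,0,0,0,0,0,0]
Step 12: insert aop at [25, 32] -> counters=[1,0,0,0,0,0,1,4,0,0,0,0,0,0,0,0,0,0,0,0,0,0,0,0,0,5,0,0,0,0,0,0,1,0,0,0]
Step 13: insert qn at [7, 25] -> counters=[1,0,0,0,0,0,1,5,0,0,0,0,0,0,0,0,0,0,0,0,0,0,0,0,0,6,0,0,0,0,0,0,1,0,0,0]
Step 14: insert fw at [0, 6] -> counters=[2,0,0,0,0,0,2,5,0,0,0,0,0,0,0,0,0,0,0,0,0,0,0,0,0,6,0,0,0,0,0,0,1,0,0,0]
Query nx: check counters[0]=2 counters[30]=0 -> no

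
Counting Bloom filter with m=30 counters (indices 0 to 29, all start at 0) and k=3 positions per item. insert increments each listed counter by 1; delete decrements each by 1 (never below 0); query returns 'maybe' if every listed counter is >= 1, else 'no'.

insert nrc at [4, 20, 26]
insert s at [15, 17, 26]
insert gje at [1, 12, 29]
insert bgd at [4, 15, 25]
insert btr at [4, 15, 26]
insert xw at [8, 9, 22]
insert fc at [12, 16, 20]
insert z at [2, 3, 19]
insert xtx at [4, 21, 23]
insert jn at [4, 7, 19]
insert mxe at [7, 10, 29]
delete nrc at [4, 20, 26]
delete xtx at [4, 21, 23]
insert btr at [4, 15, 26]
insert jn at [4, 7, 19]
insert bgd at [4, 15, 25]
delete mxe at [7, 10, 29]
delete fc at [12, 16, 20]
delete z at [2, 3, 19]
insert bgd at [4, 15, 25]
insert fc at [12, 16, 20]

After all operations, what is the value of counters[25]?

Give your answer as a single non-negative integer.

Answer: 3

Derivation:
Step 1: insert nrc at [4, 20, 26] -> counters=[0,0,0,0,1,0,0,0,0,0,0,0,0,0,0,0,0,0,0,0,1,0,0,0,0,0,1,0,0,0]
Step 2: insert s at [15, 17, 26] -> counters=[0,0,0,0,1,0,0,0,0,0,0,0,0,0,0,1,0,1,0,0,1,0,0,0,0,0,2,0,0,0]
Step 3: insert gje at [1, 12, 29] -> counters=[0,1,0,0,1,0,0,0,0,0,0,0,1,0,0,1,0,1,0,0,1,0,0,0,0,0,2,0,0,1]
Step 4: insert bgd at [4, 15, 25] -> counters=[0,1,0,0,2,0,0,0,0,0,0,0,1,0,0,2,0,1,0,0,1,0,0,0,0,1,2,0,0,1]
Step 5: insert btr at [4, 15, 26] -> counters=[0,1,0,0,3,0,0,0,0,0,0,0,1,0,0,3,0,1,0,0,1,0,0,0,0,1,3,0,0,1]
Step 6: insert xw at [8, 9, 22] -> counters=[0,1,0,0,3,0,0,0,1,1,0,0,1,0,0,3,0,1,0,0,1,0,1,0,0,1,3,0,0,1]
Step 7: insert fc at [12, 16, 20] -> counters=[0,1,0,0,3,0,0,0,1,1,0,0,2,0,0,3,1,1,0,0,2,0,1,0,0,1,3,0,0,1]
Step 8: insert z at [2, 3, 19] -> counters=[0,1,1,1,3,0,0,0,1,1,0,0,2,0,0,3,1,1,0,1,2,0,1,0,0,1,3,0,0,1]
Step 9: insert xtx at [4, 21, 23] -> counters=[0,1,1,1,4,0,0,0,1,1,0,0,2,0,0,3,1,1,0,1,2,1,1,1,0,1,3,0,0,1]
Step 10: insert jn at [4, 7, 19] -> counters=[0,1,1,1,5,0,0,1,1,1,0,0,2,0,0,3,1,1,0,2,2,1,1,1,0,1,3,0,0,1]
Step 11: insert mxe at [7, 10, 29] -> counters=[0,1,1,1,5,0,0,2,1,1,1,0,2,0,0,3,1,1,0,2,2,1,1,1,0,1,3,0,0,2]
Step 12: delete nrc at [4, 20, 26] -> counters=[0,1,1,1,4,0,0,2,1,1,1,0,2,0,0,3,1,1,0,2,1,1,1,1,0,1,2,0,0,2]
Step 13: delete xtx at [4, 21, 23] -> counters=[0,1,1,1,3,0,0,2,1,1,1,0,2,0,0,3,1,1,0,2,1,0,1,0,0,1,2,0,0,2]
Step 14: insert btr at [4, 15, 26] -> counters=[0,1,1,1,4,0,0,2,1,1,1,0,2,0,0,4,1,1,0,2,1,0,1,0,0,1,3,0,0,2]
Step 15: insert jn at [4, 7, 19] -> counters=[0,1,1,1,5,0,0,3,1,1,1,0,2,0,0,4,1,1,0,3,1,0,1,0,0,1,3,0,0,2]
Step 16: insert bgd at [4, 15, 25] -> counters=[0,1,1,1,6,0,0,3,1,1,1,0,2,0,0,5,1,1,0,3,1,0,1,0,0,2,3,0,0,2]
Step 17: delete mxe at [7, 10, 29] -> counters=[0,1,1,1,6,0,0,2,1,1,0,0,2,0,0,5,1,1,0,3,1,0,1,0,0,2,3,0,0,1]
Step 18: delete fc at [12, 16, 20] -> counters=[0,1,1,1,6,0,0,2,1,1,0,0,1,0,0,5,0,1,0,3,0,0,1,0,0,2,3,0,0,1]
Step 19: delete z at [2, 3, 19] -> counters=[0,1,0,0,6,0,0,2,1,1,0,0,1,0,0,5,0,1,0,2,0,0,1,0,0,2,3,0,0,1]
Step 20: insert bgd at [4, 15, 25] -> counters=[0,1,0,0,7,0,0,2,1,1,0,0,1,0,0,6,0,1,0,2,0,0,1,0,0,3,3,0,0,1]
Step 21: insert fc at [12, 16, 20] -> counters=[0,1,0,0,7,0,0,2,1,1,0,0,2,0,0,6,1,1,0,2,1,0,1,0,0,3,3,0,0,1]
Final counters=[0,1,0,0,7,0,0,2,1,1,0,0,2,0,0,6,1,1,0,2,1,0,1,0,0,3,3,0,0,1] -> counters[25]=3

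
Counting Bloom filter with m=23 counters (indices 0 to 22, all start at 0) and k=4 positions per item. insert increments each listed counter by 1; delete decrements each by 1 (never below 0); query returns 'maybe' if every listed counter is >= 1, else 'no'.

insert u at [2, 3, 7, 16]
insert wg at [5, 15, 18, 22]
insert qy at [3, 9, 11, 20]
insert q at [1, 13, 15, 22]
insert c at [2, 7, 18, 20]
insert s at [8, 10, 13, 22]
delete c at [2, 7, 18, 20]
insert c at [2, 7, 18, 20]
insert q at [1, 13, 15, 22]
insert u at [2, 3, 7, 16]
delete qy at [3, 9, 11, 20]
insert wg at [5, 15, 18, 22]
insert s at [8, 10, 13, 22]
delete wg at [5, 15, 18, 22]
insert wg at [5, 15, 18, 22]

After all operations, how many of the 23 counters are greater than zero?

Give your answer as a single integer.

Answer: 13

Derivation:
Step 1: insert u at [2, 3, 7, 16] -> counters=[0,0,1,1,0,0,0,1,0,0,0,0,0,0,0,0,1,0,0,0,0,0,0]
Step 2: insert wg at [5, 15, 18, 22] -> counters=[0,0,1,1,0,1,0,1,0,0,0,0,0,0,0,1,1,0,1,0,0,0,1]
Step 3: insert qy at [3, 9, 11, 20] -> counters=[0,0,1,2,0,1,0,1,0,1,0,1,0,0,0,1,1,0,1,0,1,0,1]
Step 4: insert q at [1, 13, 15, 22] -> counters=[0,1,1,2,0,1,0,1,0,1,0,1,0,1,0,2,1,0,1,0,1,0,2]
Step 5: insert c at [2, 7, 18, 20] -> counters=[0,1,2,2,0,1,0,2,0,1,0,1,0,1,0,2,1,0,2,0,2,0,2]
Step 6: insert s at [8, 10, 13, 22] -> counters=[0,1,2,2,0,1,0,2,1,1,1,1,0,2,0,2,1,0,2,0,2,0,3]
Step 7: delete c at [2, 7, 18, 20] -> counters=[0,1,1,2,0,1,0,1,1,1,1,1,0,2,0,2,1,0,1,0,1,0,3]
Step 8: insert c at [2, 7, 18, 20] -> counters=[0,1,2,2,0,1,0,2,1,1,1,1,0,2,0,2,1,0,2,0,2,0,3]
Step 9: insert q at [1, 13, 15, 22] -> counters=[0,2,2,2,0,1,0,2,1,1,1,1,0,3,0,3,1,0,2,0,2,0,4]
Step 10: insert u at [2, 3, 7, 16] -> counters=[0,2,3,3,0,1,0,3,1,1,1,1,0,3,0,3,2,0,2,0,2,0,4]
Step 11: delete qy at [3, 9, 11, 20] -> counters=[0,2,3,2,0,1,0,3,1,0,1,0,0,3,0,3,2,0,2,0,1,0,4]
Step 12: insert wg at [5, 15, 18, 22] -> counters=[0,2,3,2,0,2,0,3,1,0,1,0,0,3,0,4,2,0,3,0,1,0,5]
Step 13: insert s at [8, 10, 13, 22] -> counters=[0,2,3,2,0,2,0,3,2,0,2,0,0,4,0,4,2,0,3,0,1,0,6]
Step 14: delete wg at [5, 15, 18, 22] -> counters=[0,2,3,2,0,1,0,3,2,0,2,0,0,4,0,3,2,0,2,0,1,0,5]
Step 15: insert wg at [5, 15, 18, 22] -> counters=[0,2,3,2,0,2,0,3,2,0,2,0,0,4,0,4,2,0,3,0,1,0,6]
Final counters=[0,2,3,2,0,2,0,3,2,0,2,0,0,4,0,4,2,0,3,0,1,0,6] -> 13 nonzero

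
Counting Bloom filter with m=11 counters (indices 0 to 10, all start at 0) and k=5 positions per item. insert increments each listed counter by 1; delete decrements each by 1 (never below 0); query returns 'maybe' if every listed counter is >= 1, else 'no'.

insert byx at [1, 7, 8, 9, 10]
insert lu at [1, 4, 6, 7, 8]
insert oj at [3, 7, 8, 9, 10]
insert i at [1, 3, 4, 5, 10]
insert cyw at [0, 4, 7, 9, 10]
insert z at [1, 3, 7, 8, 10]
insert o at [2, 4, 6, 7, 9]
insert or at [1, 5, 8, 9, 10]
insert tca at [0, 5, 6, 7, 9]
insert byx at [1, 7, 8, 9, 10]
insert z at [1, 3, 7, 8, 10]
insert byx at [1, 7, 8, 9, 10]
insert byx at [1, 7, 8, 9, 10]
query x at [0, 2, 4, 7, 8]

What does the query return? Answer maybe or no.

Step 1: insert byx at [1, 7, 8, 9, 10] -> counters=[0,1,0,0,0,0,0,1,1,1,1]
Step 2: insert lu at [1, 4, 6, 7, 8] -> counters=[0,2,0,0,1,0,1,2,2,1,1]
Step 3: insert oj at [3, 7, 8, 9, 10] -> counters=[0,2,0,1,1,0,1,3,3,2,2]
Step 4: insert i at [1, 3, 4, 5, 10] -> counters=[0,3,0,2,2,1,1,3,3,2,3]
Step 5: insert cyw at [0, 4, 7, 9, 10] -> counters=[1,3,0,2,3,1,1,4,3,3,4]
Step 6: insert z at [1, 3, 7, 8, 10] -> counters=[1,4,0,3,3,1,1,5,4,3,5]
Step 7: insert o at [2, 4, 6, 7, 9] -> counters=[1,4,1,3,4,1,2,6,4,4,5]
Step 8: insert or at [1, 5, 8, 9, 10] -> counters=[1,5,1,3,4,2,2,6,5,5,6]
Step 9: insert tca at [0, 5, 6, 7, 9] -> counters=[2,5,1,3,4,3,3,7,5,6,6]
Step 10: insert byx at [1, 7, 8, 9, 10] -> counters=[2,6,1,3,4,3,3,8,6,7,7]
Step 11: insert z at [1, 3, 7, 8, 10] -> counters=[2,7,1,4,4,3,3,9,7,7,8]
Step 12: insert byx at [1, 7, 8, 9, 10] -> counters=[2,8,1,4,4,3,3,10,8,8,9]
Step 13: insert byx at [1, 7, 8, 9, 10] -> counters=[2,9,1,4,4,3,3,11,9,9,10]
Query x: check counters[0]=2 counters[2]=1 counters[4]=4 counters[7]=11 counters[8]=9 -> maybe

Answer: maybe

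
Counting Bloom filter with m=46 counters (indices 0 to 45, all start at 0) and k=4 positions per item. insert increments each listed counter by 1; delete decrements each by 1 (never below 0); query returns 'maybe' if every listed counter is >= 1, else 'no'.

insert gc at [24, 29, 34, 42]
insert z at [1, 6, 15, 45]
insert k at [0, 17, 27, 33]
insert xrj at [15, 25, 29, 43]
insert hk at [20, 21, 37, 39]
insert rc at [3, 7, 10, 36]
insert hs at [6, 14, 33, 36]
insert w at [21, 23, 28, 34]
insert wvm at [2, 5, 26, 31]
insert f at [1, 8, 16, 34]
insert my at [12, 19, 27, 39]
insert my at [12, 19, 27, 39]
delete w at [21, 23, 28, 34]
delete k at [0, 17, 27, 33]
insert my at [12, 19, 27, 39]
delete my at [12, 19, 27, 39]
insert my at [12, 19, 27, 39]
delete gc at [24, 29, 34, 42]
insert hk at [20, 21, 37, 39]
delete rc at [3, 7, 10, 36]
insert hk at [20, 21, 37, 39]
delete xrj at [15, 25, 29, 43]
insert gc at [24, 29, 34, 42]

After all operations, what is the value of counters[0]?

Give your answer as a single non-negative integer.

Answer: 0

Derivation:
Step 1: insert gc at [24, 29, 34, 42] -> counters=[0,0,0,0,0,0,0,0,0,0,0,0,0,0,0,0,0,0,0,0,0,0,0,0,1,0,0,0,0,1,0,0,0,0,1,0,0,0,0,0,0,0,1,0,0,0]
Step 2: insert z at [1, 6, 15, 45] -> counters=[0,1,0,0,0,0,1,0,0,0,0,0,0,0,0,1,0,0,0,0,0,0,0,0,1,0,0,0,0,1,0,0,0,0,1,0,0,0,0,0,0,0,1,0,0,1]
Step 3: insert k at [0, 17, 27, 33] -> counters=[1,1,0,0,0,0,1,0,0,0,0,0,0,0,0,1,0,1,0,0,0,0,0,0,1,0,0,1,0,1,0,0,0,1,1,0,0,0,0,0,0,0,1,0,0,1]
Step 4: insert xrj at [15, 25, 29, 43] -> counters=[1,1,0,0,0,0,1,0,0,0,0,0,0,0,0,2,0,1,0,0,0,0,0,0,1,1,0,1,0,2,0,0,0,1,1,0,0,0,0,0,0,0,1,1,0,1]
Step 5: insert hk at [20, 21, 37, 39] -> counters=[1,1,0,0,0,0,1,0,0,0,0,0,0,0,0,2,0,1,0,0,1,1,0,0,1,1,0,1,0,2,0,0,0,1,1,0,0,1,0,1,0,0,1,1,0,1]
Step 6: insert rc at [3, 7, 10, 36] -> counters=[1,1,0,1,0,0,1,1,0,0,1,0,0,0,0,2,0,1,0,0,1,1,0,0,1,1,0,1,0,2,0,0,0,1,1,0,1,1,0,1,0,0,1,1,0,1]
Step 7: insert hs at [6, 14, 33, 36] -> counters=[1,1,0,1,0,0,2,1,0,0,1,0,0,0,1,2,0,1,0,0,1,1,0,0,1,1,0,1,0,2,0,0,0,2,1,0,2,1,0,1,0,0,1,1,0,1]
Step 8: insert w at [21, 23, 28, 34] -> counters=[1,1,0,1,0,0,2,1,0,0,1,0,0,0,1,2,0,1,0,0,1,2,0,1,1,1,0,1,1,2,0,0,0,2,2,0,2,1,0,1,0,0,1,1,0,1]
Step 9: insert wvm at [2, 5, 26, 31] -> counters=[1,1,1,1,0,1,2,1,0,0,1,0,0,0,1,2,0,1,0,0,1,2,0,1,1,1,1,1,1,2,0,1,0,2,2,0,2,1,0,1,0,0,1,1,0,1]
Step 10: insert f at [1, 8, 16, 34] -> counters=[1,2,1,1,0,1,2,1,1,0,1,0,0,0,1,2,1,1,0,0,1,2,0,1,1,1,1,1,1,2,0,1,0,2,3,0,2,1,0,1,0,0,1,1,0,1]
Step 11: insert my at [12, 19, 27, 39] -> counters=[1,2,1,1,0,1,2,1,1,0,1,0,1,0,1,2,1,1,0,1,1,2,0,1,1,1,1,2,1,2,0,1,0,2,3,0,2,1,0,2,0,0,1,1,0,1]
Step 12: insert my at [12, 19, 27, 39] -> counters=[1,2,1,1,0,1,2,1,1,0,1,0,2,0,1,2,1,1,0,2,1,2,0,1,1,1,1,3,1,2,0,1,0,2,3,0,2,1,0,3,0,0,1,1,0,1]
Step 13: delete w at [21, 23, 28, 34] -> counters=[1,2,1,1,0,1,2,1,1,0,1,0,2,0,1,2,1,1,0,2,1,1,0,0,1,1,1,3,0,2,0,1,0,2,2,0,2,1,0,3,0,0,1,1,0,1]
Step 14: delete k at [0, 17, 27, 33] -> counters=[0,2,1,1,0,1,2,1,1,0,1,0,2,0,1,2,1,0,0,2,1,1,0,0,1,1,1,2,0,2,0,1,0,1,2,0,2,1,0,3,0,0,1,1,0,1]
Step 15: insert my at [12, 19, 27, 39] -> counters=[0,2,1,1,0,1,2,1,1,0,1,0,3,0,1,2,1,0,0,3,1,1,0,0,1,1,1,3,0,2,0,1,0,1,2,0,2,1,0,4,0,0,1,1,0,1]
Step 16: delete my at [12, 19, 27, 39] -> counters=[0,2,1,1,0,1,2,1,1,0,1,0,2,0,1,2,1,0,0,2,1,1,0,0,1,1,1,2,0,2,0,1,0,1,2,0,2,1,0,3,0,0,1,1,0,1]
Step 17: insert my at [12, 19, 27, 39] -> counters=[0,2,1,1,0,1,2,1,1,0,1,0,3,0,1,2,1,0,0,3,1,1,0,0,1,1,1,3,0,2,0,1,0,1,2,0,2,1,0,4,0,0,1,1,0,1]
Step 18: delete gc at [24, 29, 34, 42] -> counters=[0,2,1,1,0,1,2,1,1,0,1,0,3,0,1,2,1,0,0,3,1,1,0,0,0,1,1,3,0,1,0,1,0,1,1,0,2,1,0,4,0,0,0,1,0,1]
Step 19: insert hk at [20, 21, 37, 39] -> counters=[0,2,1,1,0,1,2,1,1,0,1,0,3,0,1,2,1,0,0,3,2,2,0,0,0,1,1,3,0,1,0,1,0,1,1,0,2,2,0,5,0,0,0,1,0,1]
Step 20: delete rc at [3, 7, 10, 36] -> counters=[0,2,1,0,0,1,2,0,1,0,0,0,3,0,1,2,1,0,0,3,2,2,0,0,0,1,1,3,0,1,0,1,0,1,1,0,1,2,0,5,0,0,0,1,0,1]
Step 21: insert hk at [20, 21, 37, 39] -> counters=[0,2,1,0,0,1,2,0,1,0,0,0,3,0,1,2,1,0,0,3,3,3,0,0,0,1,1,3,0,1,0,1,0,1,1,0,1,3,0,6,0,0,0,1,0,1]
Step 22: delete xrj at [15, 25, 29, 43] -> counters=[0,2,1,0,0,1,2,0,1,0,0,0,3,0,1,1,1,0,0,3,3,3,0,0,0,0,1,3,0,0,0,1,0,1,1,0,1,3,0,6,0,0,0,0,0,1]
Step 23: insert gc at [24, 29, 34, 42] -> counters=[0,2,1,0,0,1,2,0,1,0,0,0,3,0,1,1,1,0,0,3,3,3,0,0,1,0,1,3,0,1,0,1,0,1,2,0,1,3,0,6,0,0,1,0,0,1]
Final counters=[0,2,1,0,0,1,2,0,1,0,0,0,3,0,1,1,1,0,0,3,3,3,0,0,1,0,1,3,0,1,0,1,0,1,2,0,1,3,0,6,0,0,1,0,0,1] -> counters[0]=0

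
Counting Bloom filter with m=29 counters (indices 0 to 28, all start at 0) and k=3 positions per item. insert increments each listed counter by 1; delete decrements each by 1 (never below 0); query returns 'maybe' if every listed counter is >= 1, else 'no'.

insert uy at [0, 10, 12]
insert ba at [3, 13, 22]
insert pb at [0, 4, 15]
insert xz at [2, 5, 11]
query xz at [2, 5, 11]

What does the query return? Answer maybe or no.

Step 1: insert uy at [0, 10, 12] -> counters=[1,0,0,0,0,0,0,0,0,0,1,0,1,0,0,0,0,0,0,0,0,0,0,0,0,0,0,0,0]
Step 2: insert ba at [3, 13, 22] -> counters=[1,0,0,1,0,0,0,0,0,0,1,0,1,1,0,0,0,0,0,0,0,0,1,0,0,0,0,0,0]
Step 3: insert pb at [0, 4, 15] -> counters=[2,0,0,1,1,0,0,0,0,0,1,0,1,1,0,1,0,0,0,0,0,0,1,0,0,0,0,0,0]
Step 4: insert xz at [2, 5, 11] -> counters=[2,0,1,1,1,1,0,0,0,0,1,1,1,1,0,1,0,0,0,0,0,0,1,0,0,0,0,0,0]
Query xz: check counters[2]=1 counters[5]=1 counters[11]=1 -> maybe

Answer: maybe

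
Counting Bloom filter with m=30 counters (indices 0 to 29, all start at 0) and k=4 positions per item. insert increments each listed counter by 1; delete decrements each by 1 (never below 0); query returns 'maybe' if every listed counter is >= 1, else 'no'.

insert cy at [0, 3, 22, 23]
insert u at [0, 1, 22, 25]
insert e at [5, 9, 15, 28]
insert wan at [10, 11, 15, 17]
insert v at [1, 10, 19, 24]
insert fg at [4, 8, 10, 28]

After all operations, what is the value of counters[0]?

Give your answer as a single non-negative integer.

Answer: 2

Derivation:
Step 1: insert cy at [0, 3, 22, 23] -> counters=[1,0,0,1,0,0,0,0,0,0,0,0,0,0,0,0,0,0,0,0,0,0,1,1,0,0,0,0,0,0]
Step 2: insert u at [0, 1, 22, 25] -> counters=[2,1,0,1,0,0,0,0,0,0,0,0,0,0,0,0,0,0,0,0,0,0,2,1,0,1,0,0,0,0]
Step 3: insert e at [5, 9, 15, 28] -> counters=[2,1,0,1,0,1,0,0,0,1,0,0,0,0,0,1,0,0,0,0,0,0,2,1,0,1,0,0,1,0]
Step 4: insert wan at [10, 11, 15, 17] -> counters=[2,1,0,1,0,1,0,0,0,1,1,1,0,0,0,2,0,1,0,0,0,0,2,1,0,1,0,0,1,0]
Step 5: insert v at [1, 10, 19, 24] -> counters=[2,2,0,1,0,1,0,0,0,1,2,1,0,0,0,2,0,1,0,1,0,0,2,1,1,1,0,0,1,0]
Step 6: insert fg at [4, 8, 10, 28] -> counters=[2,2,0,1,1,1,0,0,1,1,3,1,0,0,0,2,0,1,0,1,0,0,2,1,1,1,0,0,2,0]
Final counters=[2,2,0,1,1,1,0,0,1,1,3,1,0,0,0,2,0,1,0,1,0,0,2,1,1,1,0,0,2,0] -> counters[0]=2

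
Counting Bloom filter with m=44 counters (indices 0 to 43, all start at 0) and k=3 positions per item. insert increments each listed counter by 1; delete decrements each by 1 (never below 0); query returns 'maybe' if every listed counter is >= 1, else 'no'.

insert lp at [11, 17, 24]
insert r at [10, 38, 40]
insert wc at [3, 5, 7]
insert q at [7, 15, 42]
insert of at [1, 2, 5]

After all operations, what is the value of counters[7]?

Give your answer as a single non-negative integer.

Step 1: insert lp at [11, 17, 24] -> counters=[0,0,0,0,0,0,0,0,0,0,0,1,0,0,0,0,0,1,0,0,0,0,0,0,1,0,0,0,0,0,0,0,0,0,0,0,0,0,0,0,0,0,0,0]
Step 2: insert r at [10, 38, 40] -> counters=[0,0,0,0,0,0,0,0,0,0,1,1,0,0,0,0,0,1,0,0,0,0,0,0,1,0,0,0,0,0,0,0,0,0,0,0,0,0,1,0,1,0,0,0]
Step 3: insert wc at [3, 5, 7] -> counters=[0,0,0,1,0,1,0,1,0,0,1,1,0,0,0,0,0,1,0,0,0,0,0,0,1,0,0,0,0,0,0,0,0,0,0,0,0,0,1,0,1,0,0,0]
Step 4: insert q at [7, 15, 42] -> counters=[0,0,0,1,0,1,0,2,0,0,1,1,0,0,0,1,0,1,0,0,0,0,0,0,1,0,0,0,0,0,0,0,0,0,0,0,0,0,1,0,1,0,1,0]
Step 5: insert of at [1, 2, 5] -> counters=[0,1,1,1,0,2,0,2,0,0,1,1,0,0,0,1,0,1,0,0,0,0,0,0,1,0,0,0,0,0,0,0,0,0,0,0,0,0,1,0,1,0,1,0]
Final counters=[0,1,1,1,0,2,0,2,0,0,1,1,0,0,0,1,0,1,0,0,0,0,0,0,1,0,0,0,0,0,0,0,0,0,0,0,0,0,1,0,1,0,1,0] -> counters[7]=2

Answer: 2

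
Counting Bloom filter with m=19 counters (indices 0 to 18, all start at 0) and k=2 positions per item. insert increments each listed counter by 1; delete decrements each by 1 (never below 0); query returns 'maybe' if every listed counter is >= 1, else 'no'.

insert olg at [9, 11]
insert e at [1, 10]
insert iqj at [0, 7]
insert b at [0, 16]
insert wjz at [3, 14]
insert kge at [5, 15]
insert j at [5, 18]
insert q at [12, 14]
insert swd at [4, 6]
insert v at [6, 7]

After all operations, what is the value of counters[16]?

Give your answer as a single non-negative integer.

Answer: 1

Derivation:
Step 1: insert olg at [9, 11] -> counters=[0,0,0,0,0,0,0,0,0,1,0,1,0,0,0,0,0,0,0]
Step 2: insert e at [1, 10] -> counters=[0,1,0,0,0,0,0,0,0,1,1,1,0,0,0,0,0,0,0]
Step 3: insert iqj at [0, 7] -> counters=[1,1,0,0,0,0,0,1,0,1,1,1,0,0,0,0,0,0,0]
Step 4: insert b at [0, 16] -> counters=[2,1,0,0,0,0,0,1,0,1,1,1,0,0,0,0,1,0,0]
Step 5: insert wjz at [3, 14] -> counters=[2,1,0,1,0,0,0,1,0,1,1,1,0,0,1,0,1,0,0]
Step 6: insert kge at [5, 15] -> counters=[2,1,0,1,0,1,0,1,0,1,1,1,0,0,1,1,1,0,0]
Step 7: insert j at [5, 18] -> counters=[2,1,0,1,0,2,0,1,0,1,1,1,0,0,1,1,1,0,1]
Step 8: insert q at [12, 14] -> counters=[2,1,0,1,0,2,0,1,0,1,1,1,1,0,2,1,1,0,1]
Step 9: insert swd at [4, 6] -> counters=[2,1,0,1,1,2,1,1,0,1,1,1,1,0,2,1,1,0,1]
Step 10: insert v at [6, 7] -> counters=[2,1,0,1,1,2,2,2,0,1,1,1,1,0,2,1,1,0,1]
Final counters=[2,1,0,1,1,2,2,2,0,1,1,1,1,0,2,1,1,0,1] -> counters[16]=1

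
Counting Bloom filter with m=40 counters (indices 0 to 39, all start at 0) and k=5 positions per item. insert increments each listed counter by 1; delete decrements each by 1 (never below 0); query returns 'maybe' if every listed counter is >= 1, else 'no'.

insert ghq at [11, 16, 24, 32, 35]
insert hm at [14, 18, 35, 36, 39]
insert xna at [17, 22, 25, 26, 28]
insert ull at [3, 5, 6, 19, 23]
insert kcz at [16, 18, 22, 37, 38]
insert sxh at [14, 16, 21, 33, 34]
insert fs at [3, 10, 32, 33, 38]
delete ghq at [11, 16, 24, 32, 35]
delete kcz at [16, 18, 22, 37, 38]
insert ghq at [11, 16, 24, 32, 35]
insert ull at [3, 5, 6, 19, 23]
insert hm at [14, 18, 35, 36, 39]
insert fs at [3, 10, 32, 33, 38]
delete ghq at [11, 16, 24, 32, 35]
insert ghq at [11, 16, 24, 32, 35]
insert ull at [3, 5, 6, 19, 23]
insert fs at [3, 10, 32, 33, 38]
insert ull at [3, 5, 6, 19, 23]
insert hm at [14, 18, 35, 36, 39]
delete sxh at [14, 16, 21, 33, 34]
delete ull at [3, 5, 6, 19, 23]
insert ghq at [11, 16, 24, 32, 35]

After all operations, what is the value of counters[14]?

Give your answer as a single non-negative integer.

Answer: 3

Derivation:
Step 1: insert ghq at [11, 16, 24, 32, 35] -> counters=[0,0,0,0,0,0,0,0,0,0,0,1,0,0,0,0,1,0,0,0,0,0,0,0,1,0,0,0,0,0,0,0,1,0,0,1,0,0,0,0]
Step 2: insert hm at [14, 18, 35, 36, 39] -> counters=[0,0,0,0,0,0,0,0,0,0,0,1,0,0,1,0,1,0,1,0,0,0,0,0,1,0,0,0,0,0,0,0,1,0,0,2,1,0,0,1]
Step 3: insert xna at [17, 22, 25, 26, 28] -> counters=[0,0,0,0,0,0,0,0,0,0,0,1,0,0,1,0,1,1,1,0,0,0,1,0,1,1,1,0,1,0,0,0,1,0,0,2,1,0,0,1]
Step 4: insert ull at [3, 5, 6, 19, 23] -> counters=[0,0,0,1,0,1,1,0,0,0,0,1,0,0,1,0,1,1,1,1,0,0,1,1,1,1,1,0,1,0,0,0,1,0,0,2,1,0,0,1]
Step 5: insert kcz at [16, 18, 22, 37, 38] -> counters=[0,0,0,1,0,1,1,0,0,0,0,1,0,0,1,0,2,1,2,1,0,0,2,1,1,1,1,0,1,0,0,0,1,0,0,2,1,1,1,1]
Step 6: insert sxh at [14, 16, 21, 33, 34] -> counters=[0,0,0,1,0,1,1,0,0,0,0,1,0,0,2,0,3,1,2,1,0,1,2,1,1,1,1,0,1,0,0,0,1,1,1,2,1,1,1,1]
Step 7: insert fs at [3, 10, 32, 33, 38] -> counters=[0,0,0,2,0,1,1,0,0,0,1,1,0,0,2,0,3,1,2,1,0,1,2,1,1,1,1,0,1,0,0,0,2,2,1,2,1,1,2,1]
Step 8: delete ghq at [11, 16, 24, 32, 35] -> counters=[0,0,0,2,0,1,1,0,0,0,1,0,0,0,2,0,2,1,2,1,0,1,2,1,0,1,1,0,1,0,0,0,1,2,1,1,1,1,2,1]
Step 9: delete kcz at [16, 18, 22, 37, 38] -> counters=[0,0,0,2,0,1,1,0,0,0,1,0,0,0,2,0,1,1,1,1,0,1,1,1,0,1,1,0,1,0,0,0,1,2,1,1,1,0,1,1]
Step 10: insert ghq at [11, 16, 24, 32, 35] -> counters=[0,0,0,2,0,1,1,0,0,0,1,1,0,0,2,0,2,1,1,1,0,1,1,1,1,1,1,0,1,0,0,0,2,2,1,2,1,0,1,1]
Step 11: insert ull at [3, 5, 6, 19, 23] -> counters=[0,0,0,3,0,2,2,0,0,0,1,1,0,0,2,0,2,1,1,2,0,1,1,2,1,1,1,0,1,0,0,0,2,2,1,2,1,0,1,1]
Step 12: insert hm at [14, 18, 35, 36, 39] -> counters=[0,0,0,3,0,2,2,0,0,0,1,1,0,0,3,0,2,1,2,2,0,1,1,2,1,1,1,0,1,0,0,0,2,2,1,3,2,0,1,2]
Step 13: insert fs at [3, 10, 32, 33, 38] -> counters=[0,0,0,4,0,2,2,0,0,0,2,1,0,0,3,0,2,1,2,2,0,1,1,2,1,1,1,0,1,0,0,0,3,3,1,3,2,0,2,2]
Step 14: delete ghq at [11, 16, 24, 32, 35] -> counters=[0,0,0,4,0,2,2,0,0,0,2,0,0,0,3,0,1,1,2,2,0,1,1,2,0,1,1,0,1,0,0,0,2,3,1,2,2,0,2,2]
Step 15: insert ghq at [11, 16, 24, 32, 35] -> counters=[0,0,0,4,0,2,2,0,0,0,2,1,0,0,3,0,2,1,2,2,0,1,1,2,1,1,1,0,1,0,0,0,3,3,1,3,2,0,2,2]
Step 16: insert ull at [3, 5, 6, 19, 23] -> counters=[0,0,0,5,0,3,3,0,0,0,2,1,0,0,3,0,2,1,2,3,0,1,1,3,1,1,1,0,1,0,0,0,3,3,1,3,2,0,2,2]
Step 17: insert fs at [3, 10, 32, 33, 38] -> counters=[0,0,0,6,0,3,3,0,0,0,3,1,0,0,3,0,2,1,2,3,0,1,1,3,1,1,1,0,1,0,0,0,4,4,1,3,2,0,3,2]
Step 18: insert ull at [3, 5, 6, 19, 23] -> counters=[0,0,0,7,0,4,4,0,0,0,3,1,0,0,3,0,2,1,2,4,0,1,1,4,1,1,1,0,1,0,0,0,4,4,1,3,2,0,3,2]
Step 19: insert hm at [14, 18, 35, 36, 39] -> counters=[0,0,0,7,0,4,4,0,0,0,3,1,0,0,4,0,2,1,3,4,0,1,1,4,1,1,1,0,1,0,0,0,4,4,1,4,3,0,3,3]
Step 20: delete sxh at [14, 16, 21, 33, 34] -> counters=[0,0,0,7,0,4,4,0,0,0,3,1,0,0,3,0,1,1,3,4,0,0,1,4,1,1,1,0,1,0,0,0,4,3,0,4,3,0,3,3]
Step 21: delete ull at [3, 5, 6, 19, 23] -> counters=[0,0,0,6,0,3,3,0,0,0,3,1,0,0,3,0,1,1,3,3,0,0,1,3,1,1,1,0,1,0,0,0,4,3,0,4,3,0,3,3]
Step 22: insert ghq at [11, 16, 24, 32, 35] -> counters=[0,0,0,6,0,3,3,0,0,0,3,2,0,0,3,0,2,1,3,3,0,0,1,3,2,1,1,0,1,0,0,0,5,3,0,5,3,0,3,3]
Final counters=[0,0,0,6,0,3,3,0,0,0,3,2,0,0,3,0,2,1,3,3,0,0,1,3,2,1,1,0,1,0,0,0,5,3,0,5,3,0,3,3] -> counters[14]=3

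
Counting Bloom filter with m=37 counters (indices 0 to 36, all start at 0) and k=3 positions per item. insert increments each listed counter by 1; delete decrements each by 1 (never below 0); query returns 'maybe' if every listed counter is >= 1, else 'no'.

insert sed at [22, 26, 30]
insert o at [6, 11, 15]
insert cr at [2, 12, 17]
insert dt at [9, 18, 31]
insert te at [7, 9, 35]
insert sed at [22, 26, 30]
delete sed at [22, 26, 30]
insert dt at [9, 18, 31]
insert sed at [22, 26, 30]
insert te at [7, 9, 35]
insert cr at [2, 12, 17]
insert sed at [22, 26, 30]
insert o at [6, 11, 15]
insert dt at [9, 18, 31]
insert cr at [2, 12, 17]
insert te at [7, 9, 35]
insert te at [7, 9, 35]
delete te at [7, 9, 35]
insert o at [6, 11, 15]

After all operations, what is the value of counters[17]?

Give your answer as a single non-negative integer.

Step 1: insert sed at [22, 26, 30] -> counters=[0,0,0,0,0,0,0,0,0,0,0,0,0,0,0,0,0,0,0,0,0,0,1,0,0,0,1,0,0,0,1,0,0,0,0,0,0]
Step 2: insert o at [6, 11, 15] -> counters=[0,0,0,0,0,0,1,0,0,0,0,1,0,0,0,1,0,0,0,0,0,0,1,0,0,0,1,0,0,0,1,0,0,0,0,0,0]
Step 3: insert cr at [2, 12, 17] -> counters=[0,0,1,0,0,0,1,0,0,0,0,1,1,0,0,1,0,1,0,0,0,0,1,0,0,0,1,0,0,0,1,0,0,0,0,0,0]
Step 4: insert dt at [9, 18, 31] -> counters=[0,0,1,0,0,0,1,0,0,1,0,1,1,0,0,1,0,1,1,0,0,0,1,0,0,0,1,0,0,0,1,1,0,0,0,0,0]
Step 5: insert te at [7, 9, 35] -> counters=[0,0,1,0,0,0,1,1,0,2,0,1,1,0,0,1,0,1,1,0,0,0,1,0,0,0,1,0,0,0,1,1,0,0,0,1,0]
Step 6: insert sed at [22, 26, 30] -> counters=[0,0,1,0,0,0,1,1,0,2,0,1,1,0,0,1,0,1,1,0,0,0,2,0,0,0,2,0,0,0,2,1,0,0,0,1,0]
Step 7: delete sed at [22, 26, 30] -> counters=[0,0,1,0,0,0,1,1,0,2,0,1,1,0,0,1,0,1,1,0,0,0,1,0,0,0,1,0,0,0,1,1,0,0,0,1,0]
Step 8: insert dt at [9, 18, 31] -> counters=[0,0,1,0,0,0,1,1,0,3,0,1,1,0,0,1,0,1,2,0,0,0,1,0,0,0,1,0,0,0,1,2,0,0,0,1,0]
Step 9: insert sed at [22, 26, 30] -> counters=[0,0,1,0,0,0,1,1,0,3,0,1,1,0,0,1,0,1,2,0,0,0,2,0,0,0,2,0,0,0,2,2,0,0,0,1,0]
Step 10: insert te at [7, 9, 35] -> counters=[0,0,1,0,0,0,1,2,0,4,0,1,1,0,0,1,0,1,2,0,0,0,2,0,0,0,2,0,0,0,2,2,0,0,0,2,0]
Step 11: insert cr at [2, 12, 17] -> counters=[0,0,2,0,0,0,1,2,0,4,0,1,2,0,0,1,0,2,2,0,0,0,2,0,0,0,2,0,0,0,2,2,0,0,0,2,0]
Step 12: insert sed at [22, 26, 30] -> counters=[0,0,2,0,0,0,1,2,0,4,0,1,2,0,0,1,0,2,2,0,0,0,3,0,0,0,3,0,0,0,3,2,0,0,0,2,0]
Step 13: insert o at [6, 11, 15] -> counters=[0,0,2,0,0,0,2,2,0,4,0,2,2,0,0,2,0,2,2,0,0,0,3,0,0,0,3,0,0,0,3,2,0,0,0,2,0]
Step 14: insert dt at [9, 18, 31] -> counters=[0,0,2,0,0,0,2,2,0,5,0,2,2,0,0,2,0,2,3,0,0,0,3,0,0,0,3,0,0,0,3,3,0,0,0,2,0]
Step 15: insert cr at [2, 12, 17] -> counters=[0,0,3,0,0,0,2,2,0,5,0,2,3,0,0,2,0,3,3,0,0,0,3,0,0,0,3,0,0,0,3,3,0,0,0,2,0]
Step 16: insert te at [7, 9, 35] -> counters=[0,0,3,0,0,0,2,3,0,6,0,2,3,0,0,2,0,3,3,0,0,0,3,0,0,0,3,0,0,0,3,3,0,0,0,3,0]
Step 17: insert te at [7, 9, 35] -> counters=[0,0,3,0,0,0,2,4,0,7,0,2,3,0,0,2,0,3,3,0,0,0,3,0,0,0,3,0,0,0,3,3,0,0,0,4,0]
Step 18: delete te at [7, 9, 35] -> counters=[0,0,3,0,0,0,2,3,0,6,0,2,3,0,0,2,0,3,3,0,0,0,3,0,0,0,3,0,0,0,3,3,0,0,0,3,0]
Step 19: insert o at [6, 11, 15] -> counters=[0,0,3,0,0,0,3,3,0,6,0,3,3,0,0,3,0,3,3,0,0,0,3,0,0,0,3,0,0,0,3,3,0,0,0,3,0]
Final counters=[0,0,3,0,0,0,3,3,0,6,0,3,3,0,0,3,0,3,3,0,0,0,3,0,0,0,3,0,0,0,3,3,0,0,0,3,0] -> counters[17]=3

Answer: 3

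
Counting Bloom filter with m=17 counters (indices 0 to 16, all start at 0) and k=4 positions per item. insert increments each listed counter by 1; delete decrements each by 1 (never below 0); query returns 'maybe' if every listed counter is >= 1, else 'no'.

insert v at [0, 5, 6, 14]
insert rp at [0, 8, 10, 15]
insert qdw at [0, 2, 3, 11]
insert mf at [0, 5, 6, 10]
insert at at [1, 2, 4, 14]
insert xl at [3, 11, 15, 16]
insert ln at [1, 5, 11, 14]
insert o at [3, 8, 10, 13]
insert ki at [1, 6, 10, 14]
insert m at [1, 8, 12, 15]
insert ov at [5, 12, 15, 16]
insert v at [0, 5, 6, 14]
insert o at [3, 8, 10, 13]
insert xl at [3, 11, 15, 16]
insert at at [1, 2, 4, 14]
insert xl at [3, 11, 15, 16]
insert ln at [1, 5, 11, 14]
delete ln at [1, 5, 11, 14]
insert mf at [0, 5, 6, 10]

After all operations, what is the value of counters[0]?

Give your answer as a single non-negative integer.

Step 1: insert v at [0, 5, 6, 14] -> counters=[1,0,0,0,0,1,1,0,0,0,0,0,0,0,1,0,0]
Step 2: insert rp at [0, 8, 10, 15] -> counters=[2,0,0,0,0,1,1,0,1,0,1,0,0,0,1,1,0]
Step 3: insert qdw at [0, 2, 3, 11] -> counters=[3,0,1,1,0,1,1,0,1,0,1,1,0,0,1,1,0]
Step 4: insert mf at [0, 5, 6, 10] -> counters=[4,0,1,1,0,2,2,0,1,0,2,1,0,0,1,1,0]
Step 5: insert at at [1, 2, 4, 14] -> counters=[4,1,2,1,1,2,2,0,1,0,2,1,0,0,2,1,0]
Step 6: insert xl at [3, 11, 15, 16] -> counters=[4,1,2,2,1,2,2,0,1,0,2,2,0,0,2,2,1]
Step 7: insert ln at [1, 5, 11, 14] -> counters=[4,2,2,2,1,3,2,0,1,0,2,3,0,0,3,2,1]
Step 8: insert o at [3, 8, 10, 13] -> counters=[4,2,2,3,1,3,2,0,2,0,3,3,0,1,3,2,1]
Step 9: insert ki at [1, 6, 10, 14] -> counters=[4,3,2,3,1,3,3,0,2,0,4,3,0,1,4,2,1]
Step 10: insert m at [1, 8, 12, 15] -> counters=[4,4,2,3,1,3,3,0,3,0,4,3,1,1,4,3,1]
Step 11: insert ov at [5, 12, 15, 16] -> counters=[4,4,2,3,1,4,3,0,3,0,4,3,2,1,4,4,2]
Step 12: insert v at [0, 5, 6, 14] -> counters=[5,4,2,3,1,5,4,0,3,0,4,3,2,1,5,4,2]
Step 13: insert o at [3, 8, 10, 13] -> counters=[5,4,2,4,1,5,4,0,4,0,5,3,2,2,5,4,2]
Step 14: insert xl at [3, 11, 15, 16] -> counters=[5,4,2,5,1,5,4,0,4,0,5,4,2,2,5,5,3]
Step 15: insert at at [1, 2, 4, 14] -> counters=[5,5,3,5,2,5,4,0,4,0,5,4,2,2,6,5,3]
Step 16: insert xl at [3, 11, 15, 16] -> counters=[5,5,3,6,2,5,4,0,4,0,5,5,2,2,6,6,4]
Step 17: insert ln at [1, 5, 11, 14] -> counters=[5,6,3,6,2,6,4,0,4,0,5,6,2,2,7,6,4]
Step 18: delete ln at [1, 5, 11, 14] -> counters=[5,5,3,6,2,5,4,0,4,0,5,5,2,2,6,6,4]
Step 19: insert mf at [0, 5, 6, 10] -> counters=[6,5,3,6,2,6,5,0,4,0,6,5,2,2,6,6,4]
Final counters=[6,5,3,6,2,6,5,0,4,0,6,5,2,2,6,6,4] -> counters[0]=6

Answer: 6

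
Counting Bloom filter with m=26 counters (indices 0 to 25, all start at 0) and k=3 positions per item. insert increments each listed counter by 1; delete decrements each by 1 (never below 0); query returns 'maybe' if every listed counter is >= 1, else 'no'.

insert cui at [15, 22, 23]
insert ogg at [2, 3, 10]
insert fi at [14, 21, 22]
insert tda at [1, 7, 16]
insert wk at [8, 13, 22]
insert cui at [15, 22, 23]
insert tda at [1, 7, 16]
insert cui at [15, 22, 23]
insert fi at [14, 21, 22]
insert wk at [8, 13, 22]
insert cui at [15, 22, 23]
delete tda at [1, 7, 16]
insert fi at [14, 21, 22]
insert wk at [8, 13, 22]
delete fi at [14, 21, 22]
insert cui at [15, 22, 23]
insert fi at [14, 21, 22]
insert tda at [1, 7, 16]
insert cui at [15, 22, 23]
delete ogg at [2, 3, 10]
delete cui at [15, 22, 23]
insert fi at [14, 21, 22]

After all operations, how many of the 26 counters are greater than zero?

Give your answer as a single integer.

Answer: 10

Derivation:
Step 1: insert cui at [15, 22, 23] -> counters=[0,0,0,0,0,0,0,0,0,0,0,0,0,0,0,1,0,0,0,0,0,0,1,1,0,0]
Step 2: insert ogg at [2, 3, 10] -> counters=[0,0,1,1,0,0,0,0,0,0,1,0,0,0,0,1,0,0,0,0,0,0,1,1,0,0]
Step 3: insert fi at [14, 21, 22] -> counters=[0,0,1,1,0,0,0,0,0,0,1,0,0,0,1,1,0,0,0,0,0,1,2,1,0,0]
Step 4: insert tda at [1, 7, 16] -> counters=[0,1,1,1,0,0,0,1,0,0,1,0,0,0,1,1,1,0,0,0,0,1,2,1,0,0]
Step 5: insert wk at [8, 13, 22] -> counters=[0,1,1,1,0,0,0,1,1,0,1,0,0,1,1,1,1,0,0,0,0,1,3,1,0,0]
Step 6: insert cui at [15, 22, 23] -> counters=[0,1,1,1,0,0,0,1,1,0,1,0,0,1,1,2,1,0,0,0,0,1,4,2,0,0]
Step 7: insert tda at [1, 7, 16] -> counters=[0,2,1,1,0,0,0,2,1,0,1,0,0,1,1,2,2,0,0,0,0,1,4,2,0,0]
Step 8: insert cui at [15, 22, 23] -> counters=[0,2,1,1,0,0,0,2,1,0,1,0,0,1,1,3,2,0,0,0,0,1,5,3,0,0]
Step 9: insert fi at [14, 21, 22] -> counters=[0,2,1,1,0,0,0,2,1,0,1,0,0,1,2,3,2,0,0,0,0,2,6,3,0,0]
Step 10: insert wk at [8, 13, 22] -> counters=[0,2,1,1,0,0,0,2,2,0,1,0,0,2,2,3,2,0,0,0,0,2,7,3,0,0]
Step 11: insert cui at [15, 22, 23] -> counters=[0,2,1,1,0,0,0,2,2,0,1,0,0,2,2,4,2,0,0,0,0,2,8,4,0,0]
Step 12: delete tda at [1, 7, 16] -> counters=[0,1,1,1,0,0,0,1,2,0,1,0,0,2,2,4,1,0,0,0,0,2,8,4,0,0]
Step 13: insert fi at [14, 21, 22] -> counters=[0,1,1,1,0,0,0,1,2,0,1,0,0,2,3,4,1,0,0,0,0,3,9,4,0,0]
Step 14: insert wk at [8, 13, 22] -> counters=[0,1,1,1,0,0,0,1,3,0,1,0,0,3,3,4,1,0,0,0,0,3,10,4,0,0]
Step 15: delete fi at [14, 21, 22] -> counters=[0,1,1,1,0,0,0,1,3,0,1,0,0,3,2,4,1,0,0,0,0,2,9,4,0,0]
Step 16: insert cui at [15, 22, 23] -> counters=[0,1,1,1,0,0,0,1,3,0,1,0,0,3,2,5,1,0,0,0,0,2,10,5,0,0]
Step 17: insert fi at [14, 21, 22] -> counters=[0,1,1,1,0,0,0,1,3,0,1,0,0,3,3,5,1,0,0,0,0,3,11,5,0,0]
Step 18: insert tda at [1, 7, 16] -> counters=[0,2,1,1,0,0,0,2,3,0,1,0,0,3,3,5,2,0,0,0,0,3,11,5,0,0]
Step 19: insert cui at [15, 22, 23] -> counters=[0,2,1,1,0,0,0,2,3,0,1,0,0,3,3,6,2,0,0,0,0,3,12,6,0,0]
Step 20: delete ogg at [2, 3, 10] -> counters=[0,2,0,0,0,0,0,2,3,0,0,0,0,3,3,6,2,0,0,0,0,3,12,6,0,0]
Step 21: delete cui at [15, 22, 23] -> counters=[0,2,0,0,0,0,0,2,3,0,0,0,0,3,3,5,2,0,0,0,0,3,11,5,0,0]
Step 22: insert fi at [14, 21, 22] -> counters=[0,2,0,0,0,0,0,2,3,0,0,0,0,3,4,5,2,0,0,0,0,4,12,5,0,0]
Final counters=[0,2,0,0,0,0,0,2,3,0,0,0,0,3,4,5,2,0,0,0,0,4,12,5,0,0] -> 10 nonzero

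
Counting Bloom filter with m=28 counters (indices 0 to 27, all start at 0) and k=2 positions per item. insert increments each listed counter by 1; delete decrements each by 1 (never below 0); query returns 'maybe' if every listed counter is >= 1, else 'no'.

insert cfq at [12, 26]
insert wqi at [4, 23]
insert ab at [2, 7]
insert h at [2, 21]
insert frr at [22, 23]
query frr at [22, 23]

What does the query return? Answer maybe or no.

Answer: maybe

Derivation:
Step 1: insert cfq at [12, 26] -> counters=[0,0,0,0,0,0,0,0,0,0,0,0,1,0,0,0,0,0,0,0,0,0,0,0,0,0,1,0]
Step 2: insert wqi at [4, 23] -> counters=[0,0,0,0,1,0,0,0,0,0,0,0,1,0,0,0,0,0,0,0,0,0,0,1,0,0,1,0]
Step 3: insert ab at [2, 7] -> counters=[0,0,1,0,1,0,0,1,0,0,0,0,1,0,0,0,0,0,0,0,0,0,0,1,0,0,1,0]
Step 4: insert h at [2, 21] -> counters=[0,0,2,0,1,0,0,1,0,0,0,0,1,0,0,0,0,0,0,0,0,1,0,1,0,0,1,0]
Step 5: insert frr at [22, 23] -> counters=[0,0,2,0,1,0,0,1,0,0,0,0,1,0,0,0,0,0,0,0,0,1,1,2,0,0,1,0]
Query frr: check counters[22]=1 counters[23]=2 -> maybe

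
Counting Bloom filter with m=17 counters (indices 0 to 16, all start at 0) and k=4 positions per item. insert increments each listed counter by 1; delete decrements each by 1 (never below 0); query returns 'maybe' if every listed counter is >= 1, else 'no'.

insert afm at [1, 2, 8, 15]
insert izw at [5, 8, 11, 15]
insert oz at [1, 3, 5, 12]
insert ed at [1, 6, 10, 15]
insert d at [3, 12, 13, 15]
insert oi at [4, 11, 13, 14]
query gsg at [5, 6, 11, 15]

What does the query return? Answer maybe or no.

Step 1: insert afm at [1, 2, 8, 15] -> counters=[0,1,1,0,0,0,0,0,1,0,0,0,0,0,0,1,0]
Step 2: insert izw at [5, 8, 11, 15] -> counters=[0,1,1,0,0,1,0,0,2,0,0,1,0,0,0,2,0]
Step 3: insert oz at [1, 3, 5, 12] -> counters=[0,2,1,1,0,2,0,0,2,0,0,1,1,0,0,2,0]
Step 4: insert ed at [1, 6, 10, 15] -> counters=[0,3,1,1,0,2,1,0,2,0,1,1,1,0,0,3,0]
Step 5: insert d at [3, 12, 13, 15] -> counters=[0,3,1,2,0,2,1,0,2,0,1,1,2,1,0,4,0]
Step 6: insert oi at [4, 11, 13, 14] -> counters=[0,3,1,2,1,2,1,0,2,0,1,2,2,2,1,4,0]
Query gsg: check counters[5]=2 counters[6]=1 counters[11]=2 counters[15]=4 -> maybe

Answer: maybe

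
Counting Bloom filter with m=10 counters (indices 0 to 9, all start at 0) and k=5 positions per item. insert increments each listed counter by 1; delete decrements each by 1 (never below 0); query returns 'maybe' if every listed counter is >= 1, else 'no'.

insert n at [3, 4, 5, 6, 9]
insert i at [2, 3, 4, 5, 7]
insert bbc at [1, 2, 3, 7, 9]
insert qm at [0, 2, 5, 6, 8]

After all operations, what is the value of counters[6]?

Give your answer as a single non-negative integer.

Step 1: insert n at [3, 4, 5, 6, 9] -> counters=[0,0,0,1,1,1,1,0,0,1]
Step 2: insert i at [2, 3, 4, 5, 7] -> counters=[0,0,1,2,2,2,1,1,0,1]
Step 3: insert bbc at [1, 2, 3, 7, 9] -> counters=[0,1,2,3,2,2,1,2,0,2]
Step 4: insert qm at [0, 2, 5, 6, 8] -> counters=[1,1,3,3,2,3,2,2,1,2]
Final counters=[1,1,3,3,2,3,2,2,1,2] -> counters[6]=2

Answer: 2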